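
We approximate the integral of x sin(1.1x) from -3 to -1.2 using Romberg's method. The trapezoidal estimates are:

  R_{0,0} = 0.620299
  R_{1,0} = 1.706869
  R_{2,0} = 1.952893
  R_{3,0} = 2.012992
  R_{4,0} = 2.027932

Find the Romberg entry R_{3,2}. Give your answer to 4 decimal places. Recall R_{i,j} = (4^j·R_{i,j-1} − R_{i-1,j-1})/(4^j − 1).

2.0329

Richardson extrapolation on the trapezoidal column (denominator 4−1=3):
R_{2,1} = (4·1.952893 − 1.706869) / 3 = 2.034901
R_{3,1} = 2.012992 + (2.012992 − 1.952893)/3 = 2.033025
R_{3,2} = (16·2.033025 − 2.034901) / 15 = 2.032900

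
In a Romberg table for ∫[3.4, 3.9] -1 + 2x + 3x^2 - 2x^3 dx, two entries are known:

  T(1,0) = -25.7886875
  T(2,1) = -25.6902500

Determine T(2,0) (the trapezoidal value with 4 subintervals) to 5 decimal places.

-25.71486

From T(2,1) = (4·T(2,0) − T(1,0))/3, solve for T(2,0):
4·T(2,0) = 3·(-25.6902500) + (-25.7886875) = -102.8594375
T(2,0) = -25.7148594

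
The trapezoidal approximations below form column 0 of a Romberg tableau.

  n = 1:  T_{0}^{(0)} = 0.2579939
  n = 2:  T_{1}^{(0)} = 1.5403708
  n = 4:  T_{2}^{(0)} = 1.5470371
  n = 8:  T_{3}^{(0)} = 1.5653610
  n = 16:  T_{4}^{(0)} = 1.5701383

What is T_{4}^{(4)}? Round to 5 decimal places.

1.57172

T_{1}^{(1)} = 1.5403708 + (1.5403708 − 0.2579939)/3 = 1.9678298
T_{2}^{(1)} = 1.5470371 + (1.5470371 − 1.5403708)/3 = 1.5492592
T_{3}^{(1)} = (4·1.5653610 − 1.5470371) / 3 = 1.5714690
T_{4}^{(1)} = (4·1.5701383 − 1.5653610) / 3 = 1.5717307
T_{2}^{(2)} = 1.5492592 + (1.5492592 − 1.9678298)/15 = 1.5213545
T_{3}^{(2)} = (16·1.5714690 − 1.5492592) / 15 = 1.5729497
T_{4}^{(2)} = 1.5717307 + (1.5717307 − 1.5714690)/15 = 1.5717481
T_{3}^{(3)} = 1.5729497 + (1.5729497 − 1.5213545)/63 = 1.5737687
T_{4}^{(3)} = 1.5717481 + (1.5717481 − 1.5729497)/63 = 1.5717290
T_{4}^{(4)} = 1.5717290 + (1.5717290 − 1.5737687)/255 = 1.5717210
(Column j=1 coincides with Simpson's rule on the same nodes.)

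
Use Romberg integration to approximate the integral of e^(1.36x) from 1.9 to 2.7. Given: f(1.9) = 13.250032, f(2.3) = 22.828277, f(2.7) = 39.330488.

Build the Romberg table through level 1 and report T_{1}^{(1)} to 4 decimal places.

19.1858

T_{0}^{(0)} (trapezoid, 1 panel, h=0.8000): 21.032208
T_{1}^{(0)} (trapezoid, 2 panels, h=0.4000): 19.647415
T_{1}^{(1)} = 19.647415 + (19.647415 − 21.032208)/3 = 19.185817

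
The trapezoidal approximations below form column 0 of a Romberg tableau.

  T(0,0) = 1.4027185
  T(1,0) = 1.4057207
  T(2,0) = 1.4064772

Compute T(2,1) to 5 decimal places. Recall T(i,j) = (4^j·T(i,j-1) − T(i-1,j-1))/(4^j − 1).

Richardson extrapolation on the trapezoidal column (denominator 4−1=3):
T(2,1) = (4·1.4064772 − 1.4057207) / 3 = 1.4067294
(Column j=1 coincides with Simpson's rule on the same nodes.)

1.40673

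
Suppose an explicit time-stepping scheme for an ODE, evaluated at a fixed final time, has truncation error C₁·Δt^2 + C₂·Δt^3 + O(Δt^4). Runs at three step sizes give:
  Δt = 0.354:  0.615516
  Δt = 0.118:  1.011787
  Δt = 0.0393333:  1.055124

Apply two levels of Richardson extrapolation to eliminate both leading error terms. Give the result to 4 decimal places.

1.0605

First eliminate the Δt^2 term (factor 3^2 = 9):
  B₁ = (9·1.011787 − 0.615516)/8 = 1.061321
  B₂ = (9·1.055124 − 1.011787)/8 = 1.060541
Then eliminate the Δt^3 term (factor 3^3 = 27):
  (27·1.060541 − 1.061321)/26 = 1.060511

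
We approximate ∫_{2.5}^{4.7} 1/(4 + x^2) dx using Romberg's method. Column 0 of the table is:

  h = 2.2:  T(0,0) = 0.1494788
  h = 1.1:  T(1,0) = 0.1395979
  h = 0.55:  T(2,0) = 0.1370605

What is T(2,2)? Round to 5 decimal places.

Richardson extrapolation on the trapezoidal column (denominator 4−1=3):
T(1,1) = (4·0.1395979 − 0.1494788) / 3 = 0.1363043
T(2,1) = 0.1370605 + (0.1370605 − 0.1395979)/3 = 0.1362147
T(2,2) = 0.1362147 + (0.1362147 − 0.1363043)/15 = 0.1362087

0.13621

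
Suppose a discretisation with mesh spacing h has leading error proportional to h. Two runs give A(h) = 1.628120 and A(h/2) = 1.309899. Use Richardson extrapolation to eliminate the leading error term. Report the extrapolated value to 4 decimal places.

0.9917

The leading error scales as h; refining by a factor of 2 reduces it by 2^1 = 2.
Extrapolated value = (2·A(h/2) − A(h)) / (2 − 1)
= (2·1.309899 − 1.628120) / 1
= 0.991678 / 1 = 0.991678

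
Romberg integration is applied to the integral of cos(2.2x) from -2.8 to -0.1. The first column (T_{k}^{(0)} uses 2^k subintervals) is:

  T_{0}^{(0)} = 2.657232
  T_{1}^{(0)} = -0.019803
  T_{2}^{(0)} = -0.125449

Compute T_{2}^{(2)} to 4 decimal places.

Richardson extrapolation on the trapezoidal column (denominator 4−1=3):
T_{1}^{(1)} = -0.019803 + (-0.019803 − 2.657232)/3 = -0.912148
T_{2}^{(1)} = (4·(-0.125449) − (-0.019803)) / 3 = -0.160664
T_{2}^{(2)} = -0.160664 + (-0.160664 − (-0.912148))/15 = -0.110565

-0.1106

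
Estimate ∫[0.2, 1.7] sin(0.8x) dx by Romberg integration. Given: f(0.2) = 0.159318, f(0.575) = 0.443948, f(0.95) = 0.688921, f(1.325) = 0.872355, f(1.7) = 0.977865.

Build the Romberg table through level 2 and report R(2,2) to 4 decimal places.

0.9725

R(0,0) (trapezoid, 1 panel, h=1.5000): 0.852887
R(1,0) (trapezoid, 2 panels, h=0.7500): 0.943134
R(2,0) (trapezoid, 4 panels, h=0.3750): 0.965181
R(1,1) = 0.943134 + (0.943134 − 0.852887)/3 = 0.973216
R(2,1) = 0.965181 + (0.965181 − 0.943134)/3 = 0.972530
R(2,2) = 0.972530 + (0.972530 − 0.973216)/15 = 0.972484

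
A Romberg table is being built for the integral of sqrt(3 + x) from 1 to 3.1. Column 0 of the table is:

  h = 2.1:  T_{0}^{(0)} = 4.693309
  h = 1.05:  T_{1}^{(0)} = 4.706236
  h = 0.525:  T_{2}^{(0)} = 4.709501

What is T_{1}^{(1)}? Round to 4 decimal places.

4.7105

Richardson extrapolation on the trapezoidal column (denominator 4−1=3):
T_{1}^{(1)} = 4.706236 + (4.706236 − 4.693309)/3 = 4.710545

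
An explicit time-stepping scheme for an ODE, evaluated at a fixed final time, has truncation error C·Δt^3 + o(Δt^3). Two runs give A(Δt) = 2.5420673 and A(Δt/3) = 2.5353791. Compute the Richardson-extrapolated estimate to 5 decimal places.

The leading error scales as Δt^3; refining by a factor of 3 reduces it by 3^3 = 27.
Extrapolated value = (27·A(Δt/3) − A(Δt)) / (27 − 1)
= (27·2.5353791 − 2.5420673) / 26
= 65.9131684 / 26 = 2.5351219

2.53512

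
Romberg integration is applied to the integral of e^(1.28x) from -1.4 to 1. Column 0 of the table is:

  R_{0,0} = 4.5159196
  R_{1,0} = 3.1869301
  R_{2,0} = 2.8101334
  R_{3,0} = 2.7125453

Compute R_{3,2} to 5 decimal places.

2.67971

Richardson extrapolation on the trapezoidal column (denominator 4−1=3):
R_{2,1} = 2.8101334 + (2.8101334 − 3.1869301)/3 = 2.6845345
R_{3,1} = 2.7125453 + (2.7125453 − 2.8101334)/3 = 2.6800159
R_{3,2} = (16·2.6800159 − 2.6845345) / 15 = 2.6797147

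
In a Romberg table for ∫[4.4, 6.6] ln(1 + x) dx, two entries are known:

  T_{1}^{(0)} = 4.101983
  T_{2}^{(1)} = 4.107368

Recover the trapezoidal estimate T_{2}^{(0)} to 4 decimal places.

From T_{2}^{(1)} = (4·T_{2}^{(0)} − T_{1}^{(0)})/3, solve for T_{2}^{(0)}:
4·T_{2}^{(0)} = 3·4.107368 + 4.101983 = 16.424087
T_{2}^{(0)} = 4.106022

4.1060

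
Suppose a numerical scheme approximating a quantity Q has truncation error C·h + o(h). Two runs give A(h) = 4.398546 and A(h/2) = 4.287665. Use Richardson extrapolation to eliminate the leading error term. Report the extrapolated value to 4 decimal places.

Extrapolated value = (2·A(h/2) − A(h)) / (2 − 1)
= (2·4.287665 − 4.398546) / 1
= 4.176784 / 1 = 4.176784

4.1768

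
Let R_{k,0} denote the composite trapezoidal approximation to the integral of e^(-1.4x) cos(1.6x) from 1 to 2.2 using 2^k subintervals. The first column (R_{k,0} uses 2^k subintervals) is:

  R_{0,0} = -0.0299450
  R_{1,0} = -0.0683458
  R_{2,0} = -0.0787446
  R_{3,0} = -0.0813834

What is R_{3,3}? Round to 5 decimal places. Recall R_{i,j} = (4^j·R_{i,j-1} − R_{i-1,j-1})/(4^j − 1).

Richardson extrapolation on the trapezoidal column (denominator 4−1=3):
R_{1,1} = -0.0683458 + (-0.0683458 − (-0.0299450))/3 = -0.0811461
R_{2,1} = (4·(-0.0787446) − (-0.0683458)) / 3 = -0.0822109
R_{3,1} = -0.0813834 + (-0.0813834 − (-0.0787446))/3 = -0.0822630
R_{2,2} = -0.0822109 + (-0.0822109 − (-0.0811461))/15 = -0.0822819
R_{3,2} = -0.0822630 + (-0.0822630 − (-0.0822109))/15 = -0.0822665
R_{3,3} = (64·(-0.0822665) − (-0.0822819)) / 63 = -0.0822663

-0.08227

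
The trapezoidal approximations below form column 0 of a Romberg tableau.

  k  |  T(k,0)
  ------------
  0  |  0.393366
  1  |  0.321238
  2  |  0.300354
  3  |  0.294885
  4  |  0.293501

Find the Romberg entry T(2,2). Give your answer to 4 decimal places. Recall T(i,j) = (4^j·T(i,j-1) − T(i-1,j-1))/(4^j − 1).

Richardson extrapolation on the trapezoidal column (denominator 4−1=3):
T(1,1) = 0.321238 + (0.321238 − 0.393366)/3 = 0.297195
T(2,1) = 0.300354 + (0.300354 − 0.321238)/3 = 0.293393
T(2,2) = 0.293393 + (0.293393 − 0.297195)/15 = 0.293140

0.2931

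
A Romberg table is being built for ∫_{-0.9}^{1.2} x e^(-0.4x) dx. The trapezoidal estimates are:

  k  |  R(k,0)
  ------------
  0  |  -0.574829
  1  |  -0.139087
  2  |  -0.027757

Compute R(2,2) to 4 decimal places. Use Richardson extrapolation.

Richardson extrapolation on the trapezoidal column (denominator 4−1=3):
R(1,1) = (4·(-0.139087) − (-0.574829)) / 3 = 0.006160
R(2,1) = -0.027757 + (-0.027757 − (-0.139087))/3 = 0.009353
R(2,2) = 0.009353 + (0.009353 − 0.006160)/15 = 0.009566

0.0096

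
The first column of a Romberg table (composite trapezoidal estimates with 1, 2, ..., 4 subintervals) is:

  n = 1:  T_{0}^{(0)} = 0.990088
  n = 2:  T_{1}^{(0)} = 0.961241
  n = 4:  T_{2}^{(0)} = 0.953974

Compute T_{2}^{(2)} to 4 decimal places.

0.9515

T_{1}^{(1)} = (4·0.961241 − 0.990088) / 3 = 0.951625
T_{2}^{(1)} = 0.953974 + (0.953974 − 0.961241)/3 = 0.951552
T_{2}^{(2)} = 0.951552 + (0.951552 − 0.951625)/15 = 0.951547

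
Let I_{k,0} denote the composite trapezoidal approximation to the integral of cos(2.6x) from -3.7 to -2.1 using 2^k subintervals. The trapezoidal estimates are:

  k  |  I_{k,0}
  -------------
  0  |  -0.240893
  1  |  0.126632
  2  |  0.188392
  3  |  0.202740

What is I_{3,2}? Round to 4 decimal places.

I_{2,1} = 0.188392 + (0.188392 − 0.126632)/3 = 0.208979
I_{3,1} = 0.202740 + (0.202740 − 0.188392)/3 = 0.207523
I_{3,2} = (16·0.207523 − 0.208979) / 15 = 0.207426

0.2074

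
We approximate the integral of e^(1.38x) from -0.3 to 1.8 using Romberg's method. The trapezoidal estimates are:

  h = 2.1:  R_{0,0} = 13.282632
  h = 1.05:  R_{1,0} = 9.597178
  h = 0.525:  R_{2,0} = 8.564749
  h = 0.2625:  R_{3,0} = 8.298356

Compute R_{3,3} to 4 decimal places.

8.2088

Richardson extrapolation on the trapezoidal column (denominator 4−1=3):
R_{1,1} = (4·9.597178 − 13.282632) / 3 = 8.368693
R_{2,1} = (4·8.564749 − 9.597178) / 3 = 8.220606
R_{3,1} = 8.298356 + (8.298356 − 8.564749)/3 = 8.209558
R_{2,2} = (16·8.220606 − 8.368693) / 15 = 8.210734
R_{3,2} = 8.209558 + (8.209558 − 8.220606)/15 = 8.208821
R_{3,3} = 8.208821 + (8.208821 − 8.210734)/63 = 8.208791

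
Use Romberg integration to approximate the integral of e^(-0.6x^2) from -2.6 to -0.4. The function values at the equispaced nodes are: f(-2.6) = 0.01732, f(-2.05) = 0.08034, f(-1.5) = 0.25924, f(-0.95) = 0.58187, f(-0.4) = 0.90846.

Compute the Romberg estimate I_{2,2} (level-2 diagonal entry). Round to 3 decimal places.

0.752

I_{0,0} (trapezoid, 1 panel, h=2.2000): 1.01836
I_{1,0} (trapezoid, 2 panels, h=1.1000): 0.79434
I_{2,0} (trapezoid, 4 panels, h=0.5500): 0.76139
I_{1,1} = 0.79434 + (0.79434 − 1.01836)/3 = 0.71967
I_{2,1} = 0.76139 + (0.76139 − 0.79434)/3 = 0.75041
I_{2,2} = 0.75041 + (0.75041 − 0.71967)/15 = 0.75246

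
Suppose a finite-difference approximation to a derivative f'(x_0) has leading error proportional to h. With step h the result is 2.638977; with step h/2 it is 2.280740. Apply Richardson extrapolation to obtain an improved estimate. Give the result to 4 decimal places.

Extrapolated value = (2·A(h/2) − A(h)) / (2 − 1)
= (2·2.280740 − 2.638977) / 1
= 1.922503 / 1 = 1.922503

1.9225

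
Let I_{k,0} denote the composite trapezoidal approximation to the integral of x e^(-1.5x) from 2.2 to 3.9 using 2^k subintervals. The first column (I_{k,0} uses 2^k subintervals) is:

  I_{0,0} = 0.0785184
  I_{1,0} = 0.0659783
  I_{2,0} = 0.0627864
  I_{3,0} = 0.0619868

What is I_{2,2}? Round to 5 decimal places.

0.06172

I_{1,1} = (4·0.0659783 − 0.0785184) / 3 = 0.0617983
I_{2,1} = (4·0.0627864 − 0.0659783) / 3 = 0.0617224
I_{2,2} = (16·0.0617224 − 0.0617983) / 15 = 0.0617173
(Column j=1 coincides with Simpson's rule on the same nodes.)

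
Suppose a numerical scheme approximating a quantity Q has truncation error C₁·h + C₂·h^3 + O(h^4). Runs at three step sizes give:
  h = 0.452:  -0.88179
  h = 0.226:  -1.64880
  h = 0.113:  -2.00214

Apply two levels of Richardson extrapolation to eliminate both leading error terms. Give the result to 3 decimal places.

First eliminate the h term (factor 2^1 = 2):
  B₁ = (2·(-1.64880) − (-0.88179))/1 = -2.41581
  B₂ = (2·(-2.00214) − (-1.64880))/1 = -2.35548
Then eliminate the h^3 term (factor 2^3 = 8):
  (8·(-2.35548) − (-2.41581))/7 = -2.34686

-2.347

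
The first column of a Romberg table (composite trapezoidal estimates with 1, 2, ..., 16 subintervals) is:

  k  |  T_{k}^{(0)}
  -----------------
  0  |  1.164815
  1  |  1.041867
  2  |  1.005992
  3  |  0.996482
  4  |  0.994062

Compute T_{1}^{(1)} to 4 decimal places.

1.0009

Richardson extrapolation on the trapezoidal column (denominator 4−1=3):
T_{1}^{(1)} = 1.041867 + (1.041867 − 1.164815)/3 = 1.000884
(Column j=1 coincides with Simpson's rule on the same nodes.)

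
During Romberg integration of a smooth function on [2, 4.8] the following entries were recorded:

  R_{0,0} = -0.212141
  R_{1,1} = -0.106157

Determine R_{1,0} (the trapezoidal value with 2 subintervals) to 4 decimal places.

-0.1327

From R_{1,1} = (4·R_{1,0} − R_{0,0})/3, solve for R_{1,0}:
4·R_{1,0} = 3·(-0.106157) + (-0.212141) = -0.530612
R_{1,0} = -0.132653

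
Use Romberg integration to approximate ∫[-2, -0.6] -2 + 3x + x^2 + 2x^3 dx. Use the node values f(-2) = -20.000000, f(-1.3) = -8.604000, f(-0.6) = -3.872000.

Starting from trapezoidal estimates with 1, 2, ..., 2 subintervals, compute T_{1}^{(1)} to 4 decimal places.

-13.6005

T_{0}^{(0)} (trapezoid, 1 panel, h=1.4000): -16.710400
T_{1}^{(0)} (trapezoid, 2 panels, h=0.7000): -14.378000
T_{1}^{(1)} = -14.378000 + (-14.378000 − (-16.710400))/3 = -13.600533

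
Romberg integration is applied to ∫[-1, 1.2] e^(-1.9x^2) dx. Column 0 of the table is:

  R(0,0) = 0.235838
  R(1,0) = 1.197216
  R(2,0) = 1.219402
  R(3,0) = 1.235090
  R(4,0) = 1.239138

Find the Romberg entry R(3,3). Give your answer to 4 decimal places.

R(1,1) = 1.197216 + (1.197216 − 0.235838)/3 = 1.517675
R(2,1) = (4·1.219402 − 1.197216) / 3 = 1.226797
R(3,1) = 1.235090 + (1.235090 − 1.219402)/3 = 1.240319
R(2,2) = 1.226797 + (1.226797 − 1.517675)/15 = 1.207405
R(3,2) = (16·1.240319 − 1.226797) / 15 = 1.241220
R(3,3) = (64·1.241220 − 1.207405) / 63 = 1.241757

1.2418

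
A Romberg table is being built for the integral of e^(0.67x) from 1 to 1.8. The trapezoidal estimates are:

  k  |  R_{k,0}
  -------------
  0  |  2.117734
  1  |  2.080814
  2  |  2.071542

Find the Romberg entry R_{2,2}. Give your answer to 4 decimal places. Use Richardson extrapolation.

R_{1,1} = 2.080814 + (2.080814 − 2.117734)/3 = 2.068507
R_{2,1} = 2.071542 + (2.071542 − 2.080814)/3 = 2.068451
R_{2,2} = (16·2.068451 − 2.068507) / 15 = 2.068447

2.0684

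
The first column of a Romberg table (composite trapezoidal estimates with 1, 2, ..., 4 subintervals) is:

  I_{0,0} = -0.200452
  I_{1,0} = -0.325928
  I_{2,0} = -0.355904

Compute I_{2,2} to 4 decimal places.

-0.3658

I_{1,1} = (4·(-0.325928) − (-0.200452)) / 3 = -0.367753
I_{2,1} = -0.355904 + (-0.355904 − (-0.325928))/3 = -0.365896
I_{2,2} = (16·(-0.365896) − (-0.367753)) / 15 = -0.365772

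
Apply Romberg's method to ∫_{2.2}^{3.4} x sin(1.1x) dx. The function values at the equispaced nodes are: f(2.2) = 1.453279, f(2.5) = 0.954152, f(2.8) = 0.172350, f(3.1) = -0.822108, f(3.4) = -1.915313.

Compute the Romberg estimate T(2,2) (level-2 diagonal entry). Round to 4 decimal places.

T(0,0) (trapezoid, 1 panel, h=1.2000): -0.277220
T(1,0) (trapezoid, 2 panels, h=0.6000): -0.035200
T(2,0) (trapezoid, 4 panels, h=0.3000): 0.022013
T(1,1) = -0.035200 + (-0.035200 − (-0.277220))/3 = 0.045473
T(2,1) = 0.022013 + (0.022013 − (-0.035200))/3 = 0.041084
T(2,2) = 0.041084 + (0.041084 − 0.045473)/15 = 0.040791

0.0408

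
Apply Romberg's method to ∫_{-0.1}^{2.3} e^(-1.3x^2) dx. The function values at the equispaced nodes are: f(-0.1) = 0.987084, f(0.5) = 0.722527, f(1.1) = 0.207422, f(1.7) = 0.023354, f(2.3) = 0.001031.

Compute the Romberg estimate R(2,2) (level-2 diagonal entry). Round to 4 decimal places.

R(0,0) (trapezoid, 1 panel, h=2.4000): 1.185738
R(1,0) (trapezoid, 2 panels, h=1.2000): 0.841775
R(2,0) (trapezoid, 4 panels, h=0.6000): 0.868416
R(1,1) = 0.841775 + (0.841775 − 1.185738)/3 = 0.727121
R(2,1) = 0.868416 + (0.868416 − 0.841775)/3 = 0.877296
R(2,2) = 0.877296 + (0.877296 − 0.727121)/15 = 0.887308

0.8873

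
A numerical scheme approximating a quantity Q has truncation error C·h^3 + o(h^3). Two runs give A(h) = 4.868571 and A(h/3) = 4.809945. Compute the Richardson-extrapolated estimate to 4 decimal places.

The leading error scales as h^3; refining by a factor of 3 reduces it by 3^3 = 27.
Extrapolated value = (27·A(h/3) − A(h)) / (27 − 1)
= (27·4.809945 − 4.868571) / 26
= 124.999944 / 26 = 4.807690

4.8077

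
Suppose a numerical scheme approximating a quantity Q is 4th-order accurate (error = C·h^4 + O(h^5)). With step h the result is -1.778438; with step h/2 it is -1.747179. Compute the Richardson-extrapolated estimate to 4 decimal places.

Extrapolated value = (16·A(h/2) − A(h)) / (16 − 1)
= (16·(-1.747179) − (-1.778438)) / 15
= -26.176426 / 15 = -1.745095

-1.7451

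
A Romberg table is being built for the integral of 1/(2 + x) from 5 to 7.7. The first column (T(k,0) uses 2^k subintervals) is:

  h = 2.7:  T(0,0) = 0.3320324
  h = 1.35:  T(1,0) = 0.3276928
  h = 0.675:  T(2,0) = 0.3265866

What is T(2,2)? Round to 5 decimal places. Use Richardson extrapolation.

Richardson extrapolation on the trapezoidal column (denominator 4−1=3):
T(1,1) = (4·0.3276928 − 0.3320324) / 3 = 0.3262463
T(2,1) = (4·0.3265866 − 0.3276928) / 3 = 0.3262179
T(2,2) = 0.3262179 + (0.3262179 − 0.3262463)/15 = 0.3262160
(Column j=1 coincides with Simpson's rule on the same nodes.)

0.32622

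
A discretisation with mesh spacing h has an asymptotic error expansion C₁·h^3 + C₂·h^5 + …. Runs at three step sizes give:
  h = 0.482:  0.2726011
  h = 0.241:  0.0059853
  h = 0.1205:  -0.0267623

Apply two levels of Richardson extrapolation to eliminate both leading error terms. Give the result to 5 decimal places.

-0.03142

First eliminate the h^3 term (factor 2^3 = 8):
  B₁ = (8·0.0059853 − 0.2726011)/7 = -0.0321027
  B₂ = (8·(-0.0267623) − 0.0059853)/7 = -0.0314405
Then eliminate the h^5 term (factor 2^5 = 32):
  (32·(-0.0314405) − (-0.0321027))/31 = -0.0314191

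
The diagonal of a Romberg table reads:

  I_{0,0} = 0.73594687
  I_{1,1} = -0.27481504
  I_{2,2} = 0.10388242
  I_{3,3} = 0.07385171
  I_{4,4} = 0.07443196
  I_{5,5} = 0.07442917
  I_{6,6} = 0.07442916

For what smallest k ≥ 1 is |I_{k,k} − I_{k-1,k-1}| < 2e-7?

k = 6

|I_{1,1} − I_{0,0}| = 1.01076191 ≥ 2e-7
|I_{2,2} − I_{1,1}| = 0.37869746 ≥ 2e-7
|I_{3,3} − I_{2,2}| = 0.03003071 ≥ 2e-7
|I_{4,4} − I_{3,3}| = 0.00058025 ≥ 2e-7
|I_{5,5} − I_{4,4}| = 0.00000279 ≥ 2e-7
|I_{6,6} − I_{5,5}| = 0.00000001 < 2e-7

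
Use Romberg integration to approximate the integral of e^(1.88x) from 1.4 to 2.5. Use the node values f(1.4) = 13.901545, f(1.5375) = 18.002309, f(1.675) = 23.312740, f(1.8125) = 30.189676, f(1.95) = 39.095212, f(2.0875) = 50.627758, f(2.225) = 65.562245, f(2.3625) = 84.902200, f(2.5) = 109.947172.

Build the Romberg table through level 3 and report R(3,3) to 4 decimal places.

R(0,0) (trapezoid, 1 panel, h=1.1000): 68.116794
R(1,0) (trapezoid, 2 panels, h=0.5500): 55.560764
R(2,0) (trapezoid, 4 panels, h=0.2750): 52.221003
R(3,0) (trapezoid, 8 panels, h=0.1375): 51.372269
R(1,1) = 55.560764 + (55.560764 − 68.116794)/3 = 51.375421
R(2,1) = 52.221003 + (52.221003 − 55.560764)/3 = 51.107749
R(3,1) = 51.372269 + (51.372269 − 52.221003)/3 = 51.089358
R(2,2) = 51.107749 + (51.107749 − 51.375421)/15 = 51.089904
R(3,2) = 51.089358 + (51.089358 − 51.107749)/15 = 51.088132
R(3,3) = 51.088132 + (51.088132 − 51.089904)/63 = 51.088104

51.0881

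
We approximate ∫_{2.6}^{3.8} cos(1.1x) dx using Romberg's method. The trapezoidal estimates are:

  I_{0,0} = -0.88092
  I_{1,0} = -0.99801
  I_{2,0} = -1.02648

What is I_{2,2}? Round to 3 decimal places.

-1.036

Richardson extrapolation on the trapezoidal column (denominator 4−1=3):
I_{1,1} = (4·(-0.99801) − (-0.88092)) / 3 = -1.03704
I_{2,1} = -1.02648 + (-1.02648 − (-0.99801))/3 = -1.03597
I_{2,2} = (16·(-1.03597) − (-1.03704)) / 15 = -1.03590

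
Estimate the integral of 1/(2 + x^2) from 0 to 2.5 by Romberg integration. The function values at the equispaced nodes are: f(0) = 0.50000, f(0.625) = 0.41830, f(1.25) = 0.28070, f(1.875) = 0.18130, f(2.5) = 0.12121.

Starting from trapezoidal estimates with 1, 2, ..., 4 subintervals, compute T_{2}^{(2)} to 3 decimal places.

0.747

T_{0}^{(0)} (trapezoid, 1 panel, h=2.5000): 0.77651
T_{1}^{(0)} (trapezoid, 2 panels, h=1.2500): 0.73913
T_{2}^{(0)} (trapezoid, 4 panels, h=0.6250): 0.74432
T_{1}^{(1)} = 0.73913 + (0.73913 − 0.77651)/3 = 0.72667
T_{2}^{(1)} = 0.74432 + (0.74432 − 0.73913)/3 = 0.74605
T_{2}^{(2)} = 0.74605 + (0.74605 − 0.72667)/15 = 0.74734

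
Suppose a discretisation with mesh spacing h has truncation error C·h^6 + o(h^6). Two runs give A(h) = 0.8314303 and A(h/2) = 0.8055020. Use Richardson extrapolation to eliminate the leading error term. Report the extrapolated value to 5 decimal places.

The leading error scales as h^6; refining by a factor of 2 reduces it by 2^6 = 64.
Extrapolated value = (64·A(h/2) − A(h)) / (64 − 1)
= (64·0.8055020 − 0.8314303) / 63
= 50.7206977 / 63 = 0.8050904

0.80509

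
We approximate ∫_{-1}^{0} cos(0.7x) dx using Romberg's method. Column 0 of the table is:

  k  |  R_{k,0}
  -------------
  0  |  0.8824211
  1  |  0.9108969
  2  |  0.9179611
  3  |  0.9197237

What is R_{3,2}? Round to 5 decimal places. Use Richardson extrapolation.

Richardson extrapolation on the trapezoidal column (denominator 4−1=3):
R_{2,1} = (4·0.9179611 − 0.9108969) / 3 = 0.9203158
R_{3,1} = 0.9197237 + (0.9197237 − 0.9179611)/3 = 0.9203112
R_{3,2} = (16·0.9203112 − 0.9203158) / 15 = 0.9203109

0.92031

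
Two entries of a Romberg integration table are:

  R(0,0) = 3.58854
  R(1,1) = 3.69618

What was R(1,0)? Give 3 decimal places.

From R(1,1) = (4·R(1,0) − R(0,0))/3, solve for R(1,0):
4·R(1,0) = 3·3.69618 + 3.58854 = 14.67708
R(1,0) = 3.66927

3.669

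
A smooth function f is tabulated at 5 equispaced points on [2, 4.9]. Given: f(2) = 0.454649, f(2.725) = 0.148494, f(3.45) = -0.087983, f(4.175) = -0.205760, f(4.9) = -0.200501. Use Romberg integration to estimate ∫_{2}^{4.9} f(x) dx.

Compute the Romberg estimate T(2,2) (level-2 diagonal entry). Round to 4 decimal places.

T(0,0) (trapezoid, 1 panel, h=2.9000): 0.368515
T(1,0) (trapezoid, 2 panels, h=1.4500): 0.056682
T(2,0) (trapezoid, 4 panels, h=0.7250): -0.013177
T(1,1) = 0.056682 + (0.056682 − 0.368515)/3 = -0.047262
T(2,1) = -0.013177 + (-0.013177 − 0.056682)/3 = -0.036463
T(2,2) = -0.036463 + (-0.036463 − (-0.047262))/15 = -0.035743

-0.0357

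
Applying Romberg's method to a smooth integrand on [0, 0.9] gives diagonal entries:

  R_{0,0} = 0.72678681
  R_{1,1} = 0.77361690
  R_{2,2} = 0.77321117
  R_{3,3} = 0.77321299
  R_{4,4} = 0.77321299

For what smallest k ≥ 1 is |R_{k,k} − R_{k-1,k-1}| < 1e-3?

k = 2

|R_{1,1} − R_{0,0}| = 0.04683009 ≥ 1e-3
|R_{2,2} − R_{1,1}| = 0.00040573 < 1e-3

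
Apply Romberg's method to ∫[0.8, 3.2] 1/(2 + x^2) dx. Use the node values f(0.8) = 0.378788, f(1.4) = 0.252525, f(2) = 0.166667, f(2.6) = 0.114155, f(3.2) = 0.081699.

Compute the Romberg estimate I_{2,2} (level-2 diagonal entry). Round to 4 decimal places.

I_{0,0} (trapezoid, 1 panel, h=2.4000): 0.552584
I_{1,0} (trapezoid, 2 panels, h=1.2000): 0.476293
I_{2,0} (trapezoid, 4 panels, h=0.6000): 0.458154
I_{1,1} = 0.476293 + (0.476293 − 0.552584)/3 = 0.450863
I_{2,1} = 0.458154 + (0.458154 − 0.476293)/3 = 0.452108
I_{2,2} = 0.452108 + (0.452108 − 0.450863)/15 = 0.452191

0.4522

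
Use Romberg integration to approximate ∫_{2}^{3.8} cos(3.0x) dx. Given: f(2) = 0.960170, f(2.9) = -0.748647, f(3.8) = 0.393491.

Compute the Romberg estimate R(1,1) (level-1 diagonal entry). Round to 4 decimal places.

-0.4923

R(0,0) (trapezoid, 1 panel, h=1.8000): 1.218295
R(1,0) (trapezoid, 2 panels, h=0.9000): -0.064635
R(1,1) = -0.064635 + (-0.064635 − 1.218295)/3 = -0.492278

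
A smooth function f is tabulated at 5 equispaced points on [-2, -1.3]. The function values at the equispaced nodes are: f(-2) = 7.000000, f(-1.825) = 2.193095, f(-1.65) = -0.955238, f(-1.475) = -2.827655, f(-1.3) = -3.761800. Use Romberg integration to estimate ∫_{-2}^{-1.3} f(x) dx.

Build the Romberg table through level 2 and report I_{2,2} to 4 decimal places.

I_{0,0} (trapezoid, 1 panel, h=0.7000): 1.133370
I_{1,0} (trapezoid, 2 panels, h=0.3500): 0.232352
I_{2,0} (trapezoid, 4 panels, h=0.1750): 0.005128
I_{1,1} = 0.232352 + (0.232352 − 1.133370)/3 = -0.067987
I_{2,1} = 0.005128 + (0.005128 − 0.232352)/3 = -0.070613
I_{2,2} = -0.070613 + (-0.070613 − (-0.067987))/15 = -0.070788

-0.0708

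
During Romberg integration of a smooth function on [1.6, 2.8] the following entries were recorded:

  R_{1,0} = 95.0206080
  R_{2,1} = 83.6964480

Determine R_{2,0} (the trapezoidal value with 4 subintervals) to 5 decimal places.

From R_{2,1} = (4·R_{2,0} − R_{1,0})/3, solve for R_{2,0}:
4·R_{2,0} = 3·83.6964480 + 95.0206080 = 346.1099520
R_{2,0} = 86.5274880

86.52749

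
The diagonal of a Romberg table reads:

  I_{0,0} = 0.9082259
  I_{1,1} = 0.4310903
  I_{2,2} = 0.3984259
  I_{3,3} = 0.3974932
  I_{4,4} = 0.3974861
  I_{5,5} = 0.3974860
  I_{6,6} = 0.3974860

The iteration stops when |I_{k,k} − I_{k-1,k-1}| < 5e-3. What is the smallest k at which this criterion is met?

k = 3

|I_{1,1} − I_{0,0}| = 0.4771356 ≥ 5e-3
|I_{2,2} − I_{1,1}| = 0.0326644 ≥ 5e-3
|I_{3,3} − I_{2,2}| = 0.0009327 < 5e-3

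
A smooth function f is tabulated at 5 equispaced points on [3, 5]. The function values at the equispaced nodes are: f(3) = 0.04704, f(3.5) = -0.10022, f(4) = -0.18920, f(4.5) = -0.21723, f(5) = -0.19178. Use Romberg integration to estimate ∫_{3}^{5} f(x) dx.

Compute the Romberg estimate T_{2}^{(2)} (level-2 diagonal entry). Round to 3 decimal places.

-0.299

T_{0}^{(0)} (trapezoid, 1 panel, h=2.0000): -0.14474
T_{1}^{(0)} (trapezoid, 2 panels, h=1.0000): -0.26157
T_{2}^{(0)} (trapezoid, 4 panels, h=0.5000): -0.28951
T_{1}^{(1)} = -0.26157 + (-0.26157 − (-0.14474))/3 = -0.30051
T_{2}^{(1)} = -0.28951 + (-0.28951 − (-0.26157))/3 = -0.29882
T_{2}^{(2)} = -0.29882 + (-0.29882 − (-0.30051))/15 = -0.29871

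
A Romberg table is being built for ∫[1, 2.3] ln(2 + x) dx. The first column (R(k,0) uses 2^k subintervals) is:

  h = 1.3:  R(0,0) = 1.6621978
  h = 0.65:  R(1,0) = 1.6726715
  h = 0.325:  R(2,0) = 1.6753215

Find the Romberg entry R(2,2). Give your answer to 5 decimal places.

Richardson extrapolation on the trapezoidal column (denominator 4−1=3):
R(1,1) = 1.6726715 + (1.6726715 − 1.6621978)/3 = 1.6761627
R(2,1) = 1.6753215 + (1.6753215 − 1.6726715)/3 = 1.6762048
R(2,2) = (16·1.6762048 − 1.6761627) / 15 = 1.6762076

1.67621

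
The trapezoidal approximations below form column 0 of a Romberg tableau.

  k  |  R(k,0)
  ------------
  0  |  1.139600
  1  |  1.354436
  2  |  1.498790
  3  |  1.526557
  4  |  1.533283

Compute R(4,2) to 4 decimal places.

Richardson extrapolation on the trapezoidal column (denominator 4−1=3):
R(3,1) = 1.526557 + (1.526557 − 1.498790)/3 = 1.535813
R(4,1) = (4·1.533283 − 1.526557) / 3 = 1.535525
R(4,2) = (16·1.535525 − 1.535813) / 15 = 1.535506

1.5355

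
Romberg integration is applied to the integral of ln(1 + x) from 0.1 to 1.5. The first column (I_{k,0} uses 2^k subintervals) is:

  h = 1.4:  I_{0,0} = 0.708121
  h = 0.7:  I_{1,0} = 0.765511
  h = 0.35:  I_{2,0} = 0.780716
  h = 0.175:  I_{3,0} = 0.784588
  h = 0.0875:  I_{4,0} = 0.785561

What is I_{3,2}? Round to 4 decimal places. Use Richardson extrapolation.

0.7859

Richardson extrapolation on the trapezoidal column (denominator 4−1=3):
I_{2,1} = 0.780716 + (0.780716 − 0.765511)/3 = 0.785784
I_{3,1} = 0.784588 + (0.784588 − 0.780716)/3 = 0.785879
I_{3,2} = 0.785879 + (0.785879 − 0.785784)/15 = 0.785885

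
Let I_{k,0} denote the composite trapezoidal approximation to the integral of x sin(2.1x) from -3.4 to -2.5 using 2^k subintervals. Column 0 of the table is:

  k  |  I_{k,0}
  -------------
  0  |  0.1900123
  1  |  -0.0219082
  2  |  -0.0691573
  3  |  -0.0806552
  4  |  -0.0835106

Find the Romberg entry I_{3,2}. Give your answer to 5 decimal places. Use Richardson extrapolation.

-0.08446

Richardson extrapolation on the trapezoidal column (denominator 4−1=3):
I_{2,1} = (4·(-0.0691573) − (-0.0219082)) / 3 = -0.0849070
I_{3,1} = (4·(-0.0806552) − (-0.0691573)) / 3 = -0.0844878
I_{3,2} = (16·(-0.0844878) − (-0.0849070)) / 15 = -0.0844599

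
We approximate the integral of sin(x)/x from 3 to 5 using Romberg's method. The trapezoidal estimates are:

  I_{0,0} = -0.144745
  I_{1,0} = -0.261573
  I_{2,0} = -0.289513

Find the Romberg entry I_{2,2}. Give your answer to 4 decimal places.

-0.2987

Richardson extrapolation on the trapezoidal column (denominator 4−1=3):
I_{1,1} = (4·(-0.261573) − (-0.144745)) / 3 = -0.300516
I_{2,1} = (4·(-0.289513) − (-0.261573)) / 3 = -0.298826
I_{2,2} = (16·(-0.298826) − (-0.300516)) / 15 = -0.298713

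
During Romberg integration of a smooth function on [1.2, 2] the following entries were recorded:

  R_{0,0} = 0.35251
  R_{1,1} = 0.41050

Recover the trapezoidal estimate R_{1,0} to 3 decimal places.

0.396

From R_{1,1} = (4·R_{1,0} − R_{0,0})/3, solve for R_{1,0}:
4·R_{1,0} = 3·0.41050 + 0.35251 = 1.58401
R_{1,0} = 0.39600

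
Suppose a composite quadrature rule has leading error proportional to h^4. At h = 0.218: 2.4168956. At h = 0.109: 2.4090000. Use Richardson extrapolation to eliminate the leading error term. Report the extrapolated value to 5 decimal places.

The leading error scales as h^4; refining by a factor of 2 reduces it by 2^4 = 16.
Extrapolated value = (16·A(h/2) − A(h)) / (16 − 1)
= (16·2.4090000 − 2.4168956) / 15
= 36.1271044 / 15 = 2.4084736

2.40847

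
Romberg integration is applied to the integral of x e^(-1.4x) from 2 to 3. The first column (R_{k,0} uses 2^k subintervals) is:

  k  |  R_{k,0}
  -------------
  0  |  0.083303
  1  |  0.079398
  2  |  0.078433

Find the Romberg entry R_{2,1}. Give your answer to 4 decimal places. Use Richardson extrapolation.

0.0781

R_{2,1} = (4·0.078433 − 0.079398) / 3 = 0.078111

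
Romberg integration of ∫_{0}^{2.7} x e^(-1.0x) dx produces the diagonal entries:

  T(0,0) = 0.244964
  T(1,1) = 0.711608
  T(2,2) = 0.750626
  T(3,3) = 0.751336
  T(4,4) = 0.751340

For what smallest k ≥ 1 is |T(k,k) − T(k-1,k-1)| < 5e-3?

k = 3

|T(1,1) − T(0,0)| = 0.466644 ≥ 5e-3
|T(2,2) − T(1,1)| = 0.039018 ≥ 5e-3
|T(3,3) − T(2,2)| = 0.000710 < 5e-3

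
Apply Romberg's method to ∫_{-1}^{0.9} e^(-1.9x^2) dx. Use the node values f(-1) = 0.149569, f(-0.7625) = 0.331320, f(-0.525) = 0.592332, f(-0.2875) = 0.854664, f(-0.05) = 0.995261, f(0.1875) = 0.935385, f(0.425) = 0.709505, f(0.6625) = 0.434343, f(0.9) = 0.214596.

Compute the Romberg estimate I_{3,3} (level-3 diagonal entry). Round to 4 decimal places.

I_{0,0} (trapezoid, 1 panel, h=1.9000): 0.345957
I_{1,0} (trapezoid, 2 panels, h=0.9500): 1.118476
I_{2,0} (trapezoid, 4 panels, h=0.4750): 1.177611
I_{3,0} (trapezoid, 8 panels, h=0.2375): 1.195787
I_{1,1} = 1.118476 + (1.118476 − 0.345957)/3 = 1.375982
I_{2,1} = 1.177611 + (1.177611 − 1.118476)/3 = 1.197323
I_{3,1} = 1.195787 + (1.195787 − 1.177611)/3 = 1.201846
I_{2,2} = 1.197323 + (1.197323 − 1.375982)/15 = 1.185412
I_{3,2} = 1.201846 + (1.201846 − 1.197323)/15 = 1.202148
I_{3,3} = 1.202148 + (1.202148 − 1.185412)/63 = 1.202414

1.2024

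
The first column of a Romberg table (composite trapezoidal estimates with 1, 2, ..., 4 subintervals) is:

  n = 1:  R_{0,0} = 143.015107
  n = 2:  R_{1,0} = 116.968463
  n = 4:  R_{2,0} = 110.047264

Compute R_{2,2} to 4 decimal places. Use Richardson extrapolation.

R_{1,1} = (4·116.968463 − 143.015107) / 3 = 108.286248
R_{2,1} = (4·110.047264 − 116.968463) / 3 = 107.740198
R_{2,2} = (16·107.740198 − 108.286248) / 15 = 107.703795

107.7038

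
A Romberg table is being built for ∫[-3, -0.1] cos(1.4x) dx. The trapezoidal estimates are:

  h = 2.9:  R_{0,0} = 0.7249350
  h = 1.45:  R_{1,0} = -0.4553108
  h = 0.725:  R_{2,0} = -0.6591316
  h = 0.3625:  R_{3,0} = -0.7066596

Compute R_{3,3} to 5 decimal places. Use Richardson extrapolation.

Richardson extrapolation on the trapezoidal column (denominator 4−1=3):
R_{1,1} = (4·(-0.4553108) − 0.7249350) / 3 = -0.8487261
R_{2,1} = -0.6591316 + (-0.6591316 − (-0.4553108))/3 = -0.7270719
R_{3,1} = (4·(-0.7066596) − (-0.6591316)) / 3 = -0.7225023
R_{2,2} = -0.7270719 + (-0.7270719 − (-0.8487261))/15 = -0.7189616
R_{3,2} = -0.7225023 + (-0.7225023 − (-0.7270719))/15 = -0.7221977
R_{3,3} = (64·(-0.7221977) − (-0.7189616)) / 63 = -0.7222491

-0.72225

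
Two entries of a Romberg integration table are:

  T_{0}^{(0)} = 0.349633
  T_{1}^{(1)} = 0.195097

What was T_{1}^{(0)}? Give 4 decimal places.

0.2337

From T_{1}^{(1)} = (4·T_{1}^{(0)} − T_{0}^{(0)})/3, solve for T_{1}^{(0)}:
4·T_{1}^{(0)} = 3·0.195097 + 0.349633 = 0.934924
T_{1}^{(0)} = 0.233731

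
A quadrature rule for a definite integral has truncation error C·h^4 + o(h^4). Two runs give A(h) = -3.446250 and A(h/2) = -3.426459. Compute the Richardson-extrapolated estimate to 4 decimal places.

Extrapolated value = (16·A(h/2) − A(h)) / (16 − 1)
= (16·(-3.426459) − (-3.446250)) / 15
= -51.377094 / 15 = -3.425140

-3.4251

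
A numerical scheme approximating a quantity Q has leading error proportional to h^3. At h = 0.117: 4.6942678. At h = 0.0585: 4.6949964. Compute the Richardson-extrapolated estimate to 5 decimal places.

The leading error scales as h^3; refining by a factor of 2 reduces it by 2^3 = 8.
Extrapolated value = (8·A(h/2) − A(h)) / (8 − 1)
= (8·4.6949964 − 4.6942678) / 7
= 32.8657034 / 7 = 4.6951005

4.69510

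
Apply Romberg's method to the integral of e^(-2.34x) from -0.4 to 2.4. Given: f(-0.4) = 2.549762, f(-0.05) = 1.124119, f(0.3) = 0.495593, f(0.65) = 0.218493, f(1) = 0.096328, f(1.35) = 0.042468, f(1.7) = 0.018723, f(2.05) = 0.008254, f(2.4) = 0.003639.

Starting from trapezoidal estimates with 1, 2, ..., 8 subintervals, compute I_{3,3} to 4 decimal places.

1.0883

I_{0,0} (trapezoid, 1 panel, h=2.8000): 3.574761
I_{1,0} (trapezoid, 2 panels, h=1.4000): 1.922240
I_{2,0} (trapezoid, 4 panels, h=0.7000): 1.321141
I_{3,0} (trapezoid, 8 panels, h=0.3500): 1.148237
I_{1,1} = 1.922240 + (1.922240 − 3.574761)/3 = 1.371400
I_{2,1} = 1.321141 + (1.321141 − 1.922240)/3 = 1.120775
I_{3,1} = 1.148237 + (1.148237 − 1.321141)/3 = 1.090602
I_{2,2} = 1.120775 + (1.120775 − 1.371400)/15 = 1.104067
I_{3,2} = 1.090602 + (1.090602 − 1.120775)/15 = 1.088590
I_{3,3} = 1.088590 + (1.088590 − 1.104067)/63 = 1.088344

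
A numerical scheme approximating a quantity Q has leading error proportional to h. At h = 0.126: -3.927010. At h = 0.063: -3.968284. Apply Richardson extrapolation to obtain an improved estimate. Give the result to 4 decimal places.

Extrapolated value = (2·A(h/2) − A(h)) / (2 − 1)
= (2·(-3.968284) − (-3.927010)) / 1
= -4.009558 / 1 = -4.009558

-4.0096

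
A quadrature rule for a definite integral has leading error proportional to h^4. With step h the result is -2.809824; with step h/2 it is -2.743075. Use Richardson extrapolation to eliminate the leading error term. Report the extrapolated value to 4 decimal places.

The leading error scales as h^4; refining by a factor of 2 reduces it by 2^4 = 16.
Extrapolated value = (16·A(h/2) − A(h)) / (16 − 1)
= (16·(-2.743075) − (-2.809824)) / 15
= -41.079376 / 15 = -2.738625

-2.7386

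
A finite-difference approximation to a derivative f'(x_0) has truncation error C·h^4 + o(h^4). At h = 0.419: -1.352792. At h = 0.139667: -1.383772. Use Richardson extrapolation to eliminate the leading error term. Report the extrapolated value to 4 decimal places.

Extrapolated value = (81·A(h/3) − A(h)) / (81 − 1)
= (81·(-1.383772) − (-1.352792)) / 80
= -110.732740 / 80 = -1.384159

-1.3842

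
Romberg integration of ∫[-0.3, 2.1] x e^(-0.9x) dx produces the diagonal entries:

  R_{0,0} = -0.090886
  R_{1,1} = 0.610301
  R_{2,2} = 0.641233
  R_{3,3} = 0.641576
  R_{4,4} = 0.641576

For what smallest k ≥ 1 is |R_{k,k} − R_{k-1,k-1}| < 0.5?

k = 2

|R_{1,1} − R_{0,0}| = 0.701187 ≥ 0.5
|R_{2,2} − R_{1,1}| = 0.030932 < 0.5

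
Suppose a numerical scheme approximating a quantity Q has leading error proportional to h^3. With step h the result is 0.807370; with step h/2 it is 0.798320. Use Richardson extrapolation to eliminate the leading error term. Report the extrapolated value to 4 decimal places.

Extrapolated value = (8·A(h/2) − A(h)) / (8 − 1)
= (8·0.798320 − 0.807370) / 7
= 5.579190 / 7 = 0.797027

0.7970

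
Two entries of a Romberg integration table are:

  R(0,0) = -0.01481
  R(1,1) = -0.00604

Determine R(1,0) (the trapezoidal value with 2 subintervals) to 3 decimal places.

From R(1,1) = (4·R(1,0) − R(0,0))/3, solve for R(1,0):
4·R(1,0) = 3·(-0.00604) + (-0.01481) = -0.03293
R(1,0) = -0.00823

-0.008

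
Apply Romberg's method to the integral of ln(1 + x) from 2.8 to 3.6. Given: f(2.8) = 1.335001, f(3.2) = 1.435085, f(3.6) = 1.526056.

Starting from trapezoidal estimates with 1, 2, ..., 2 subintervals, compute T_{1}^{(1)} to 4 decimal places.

T_{0}^{(0)} (trapezoid, 1 panel, h=0.8000): 1.144423
T_{1}^{(0)} (trapezoid, 2 panels, h=0.4000): 1.146245
T_{1}^{(1)} = 1.146245 + (1.146245 − 1.144423)/3 = 1.146852

1.1469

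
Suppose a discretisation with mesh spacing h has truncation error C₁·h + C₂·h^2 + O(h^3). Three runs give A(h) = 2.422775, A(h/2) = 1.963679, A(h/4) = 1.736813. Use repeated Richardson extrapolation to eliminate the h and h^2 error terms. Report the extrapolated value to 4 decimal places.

First eliminate the h term (factor 2^1 = 2):
  B₁ = (2·1.963679 − 2.422775)/1 = 1.504583
  B₂ = (2·1.736813 − 1.963679)/1 = 1.509947
Then eliminate the h^2 term (factor 2^2 = 4):
  (4·1.509947 − 1.504583)/3 = 1.511735

1.5117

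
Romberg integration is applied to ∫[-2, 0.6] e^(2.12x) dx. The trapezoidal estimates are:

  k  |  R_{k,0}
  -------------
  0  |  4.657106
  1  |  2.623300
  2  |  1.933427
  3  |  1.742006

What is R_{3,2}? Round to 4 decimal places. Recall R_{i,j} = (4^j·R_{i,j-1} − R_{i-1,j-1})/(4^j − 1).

1.6765

R_{2,1} = 1.933427 + (1.933427 − 2.623300)/3 = 1.703469
R_{3,1} = (4·1.742006 − 1.933427) / 3 = 1.678199
R_{3,2} = (16·1.678199 − 1.703469) / 15 = 1.676514
(Column j=1 coincides with Simpson's rule on the same nodes.)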